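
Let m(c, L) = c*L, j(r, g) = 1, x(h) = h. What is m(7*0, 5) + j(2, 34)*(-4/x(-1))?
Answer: 4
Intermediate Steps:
m(c, L) = L*c
m(7*0, 5) + j(2, 34)*(-4/x(-1)) = 5*(7*0) + 1*(-4/(-1)) = 5*0 + 1*(-4*(-1)) = 0 + 1*4 = 0 + 4 = 4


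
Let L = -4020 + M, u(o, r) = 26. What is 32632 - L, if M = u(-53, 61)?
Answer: 36626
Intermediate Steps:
M = 26
L = -3994 (L = -4020 + 26 = -3994)
32632 - L = 32632 - 1*(-3994) = 32632 + 3994 = 36626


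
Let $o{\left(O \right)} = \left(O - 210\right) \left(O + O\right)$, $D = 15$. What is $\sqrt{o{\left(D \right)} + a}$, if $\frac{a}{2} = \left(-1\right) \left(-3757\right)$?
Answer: $8 \sqrt{26} \approx 40.792$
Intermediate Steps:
$o{\left(O \right)} = 2 O \left(-210 + O\right)$ ($o{\left(O \right)} = \left(-210 + O\right) 2 O = 2 O \left(-210 + O\right)$)
$a = 7514$ ($a = 2 \left(\left(-1\right) \left(-3757\right)\right) = 2 \cdot 3757 = 7514$)
$\sqrt{o{\left(D \right)} + a} = \sqrt{2 \cdot 15 \left(-210 + 15\right) + 7514} = \sqrt{2 \cdot 15 \left(-195\right) + 7514} = \sqrt{-5850 + 7514} = \sqrt{1664} = 8 \sqrt{26}$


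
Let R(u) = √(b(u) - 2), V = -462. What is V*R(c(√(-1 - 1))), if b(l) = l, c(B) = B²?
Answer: -924*I ≈ -924.0*I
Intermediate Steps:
R(u) = √(-2 + u) (R(u) = √(u - 2) = √(-2 + u))
V*R(c(√(-1 - 1))) = -462*√(-2 + (√(-1 - 1))²) = -462*√(-2 + (√(-2))²) = -462*√(-2 + (I*√2)²) = -462*√(-2 - 2) = -924*I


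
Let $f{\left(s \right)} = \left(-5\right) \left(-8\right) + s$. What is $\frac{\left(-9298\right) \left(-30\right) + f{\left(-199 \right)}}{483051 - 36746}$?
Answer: $\frac{278781}{446305} \approx 0.62464$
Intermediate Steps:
$f{\left(s \right)} = 40 + s$
$\frac{\left(-9298\right) \left(-30\right) + f{\left(-199 \right)}}{483051 - 36746} = \frac{\left(-9298\right) \left(-30\right) + \left(40 - 199\right)}{483051 - 36746} = \frac{278940 - 159}{446305} = 278781 \cdot \frac{1}{446305} = \frac{278781}{446305}$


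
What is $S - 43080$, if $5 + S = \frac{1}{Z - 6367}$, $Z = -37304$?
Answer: $- \frac{1881565036}{43671} \approx -43085.0$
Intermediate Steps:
$S = - \frac{218356}{43671}$ ($S = -5 + \frac{1}{-37304 - 6367} = -5 + \frac{1}{-43671} = -5 - \frac{1}{43671} = - \frac{218356}{43671} \approx -5.0$)
$S - 43080 = - \frac{218356}{43671} - 43080 = - \frac{1881565036}{43671}$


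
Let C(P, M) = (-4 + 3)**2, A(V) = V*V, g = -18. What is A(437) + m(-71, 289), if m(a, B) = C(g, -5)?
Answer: 190970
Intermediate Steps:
A(V) = V**2
C(P, M) = 1 (C(P, M) = (-1)**2 = 1)
m(a, B) = 1
A(437) + m(-71, 289) = 437**2 + 1 = 190969 + 1 = 190970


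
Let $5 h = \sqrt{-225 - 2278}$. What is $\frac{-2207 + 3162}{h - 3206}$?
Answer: $- \frac{76543250}{256963403} - \frac{4775 i \sqrt{2503}}{256963403} \approx -0.29788 - 0.00092968 i$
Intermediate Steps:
$h = \frac{i \sqrt{2503}}{5}$ ($h = \frac{\sqrt{-225 - 2278}}{5} = \frac{\sqrt{-2503}}{5} = \frac{i \sqrt{2503}}{5} \approx 10.006 i$)
$\frac{-2207 + 3162}{h - 3206} = \frac{-2207 + 3162}{\frac{i \sqrt{2503}}{5} - 3206} = \frac{955}{-3206 + \frac{i \sqrt{2503}}{5}}$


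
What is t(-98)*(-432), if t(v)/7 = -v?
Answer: -296352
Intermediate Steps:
t(v) = -7*v (t(v) = 7*(-v) = -7*v)
t(-98)*(-432) = -7*(-98)*(-432) = 686*(-432) = -296352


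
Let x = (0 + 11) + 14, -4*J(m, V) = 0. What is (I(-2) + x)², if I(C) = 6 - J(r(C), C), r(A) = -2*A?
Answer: 961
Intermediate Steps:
J(m, V) = 0 (J(m, V) = -¼*0 = 0)
I(C) = 6 (I(C) = 6 - 1*0 = 6 + 0 = 6)
x = 25 (x = 11 + 14 = 25)
(I(-2) + x)² = (6 + 25)² = 31² = 961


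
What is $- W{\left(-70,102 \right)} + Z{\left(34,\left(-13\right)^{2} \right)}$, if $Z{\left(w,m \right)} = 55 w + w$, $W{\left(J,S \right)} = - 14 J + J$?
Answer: $994$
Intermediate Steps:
$W{\left(J,S \right)} = - 13 J$
$Z{\left(w,m \right)} = 56 w$
$- W{\left(-70,102 \right)} + Z{\left(34,\left(-13\right)^{2} \right)} = - \left(-13\right) \left(-70\right) + 56 \cdot 34 = \left(-1\right) 910 + 1904 = -910 + 1904 = 994$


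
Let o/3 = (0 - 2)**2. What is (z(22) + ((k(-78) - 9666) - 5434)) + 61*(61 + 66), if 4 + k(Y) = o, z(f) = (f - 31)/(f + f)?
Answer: -323189/44 ≈ -7345.2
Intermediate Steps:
z(f) = (-31 + f)/(2*f) (z(f) = (-31 + f)/((2*f)) = (-31 + f)*(1/(2*f)) = (-31 + f)/(2*f))
o = 12 (o = 3*(0 - 2)**2 = 3*(-2)**2 = 3*4 = 12)
k(Y) = 8 (k(Y) = -4 + 12 = 8)
(z(22) + ((k(-78) - 9666) - 5434)) + 61*(61 + 66) = ((1/2)*(-31 + 22)/22 + ((8 - 9666) - 5434)) + 61*(61 + 66) = ((1/2)*(1/22)*(-9) + (-9658 - 5434)) + 61*127 = (-9/44 - 15092) + 7747 = -664057/44 + 7747 = -323189/44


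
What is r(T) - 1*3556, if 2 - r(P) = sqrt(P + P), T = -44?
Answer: -3554 - 2*I*sqrt(22) ≈ -3554.0 - 9.3808*I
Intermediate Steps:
r(P) = 2 - sqrt(2)*sqrt(P) (r(P) = 2 - sqrt(P + P) = 2 - sqrt(2*P) = 2 - sqrt(2)*sqrt(P))
r(T) - 1*3556 = (2 - sqrt(2)*sqrt(-44)) - 1*3556 = (2 - sqrt(2)*2*I*sqrt(11)) - 3556 = (2 - 2*I*sqrt(22)) - 3556 = -3554 - 2*I*sqrt(22)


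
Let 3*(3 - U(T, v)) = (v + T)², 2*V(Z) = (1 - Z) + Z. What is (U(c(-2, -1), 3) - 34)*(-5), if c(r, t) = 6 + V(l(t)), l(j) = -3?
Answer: 3665/12 ≈ 305.42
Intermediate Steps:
V(Z) = ½ (V(Z) = ((1 - Z) + Z)/2 = (½)*1 = ½)
c(r, t) = 13/2 (c(r, t) = 6 + ½ = 13/2)
U(T, v) = 3 - (T + v)²/3 (U(T, v) = 3 - (v + T)²/3 = 3 - (T + v)²/3)
(U(c(-2, -1), 3) - 34)*(-5) = ((3 - (13/2 + 3)²/3) - 34)*(-5) = ((3 - (19/2)²/3) - 34)*(-5) = ((3 - ⅓*361/4) - 34)*(-5) = ((3 - 361/12) - 34)*(-5) = (-325/12 - 34)*(-5) = -733/12*(-5) = 3665/12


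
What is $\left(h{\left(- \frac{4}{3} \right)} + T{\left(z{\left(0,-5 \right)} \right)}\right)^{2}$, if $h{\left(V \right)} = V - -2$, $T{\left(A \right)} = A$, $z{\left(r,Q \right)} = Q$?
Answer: $\frac{169}{9} \approx 18.778$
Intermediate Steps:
$h{\left(V \right)} = 2 + V$ ($h{\left(V \right)} = V + 2 = 2 + V$)
$\left(h{\left(- \frac{4}{3} \right)} + T{\left(z{\left(0,-5 \right)} \right)}\right)^{2} = \left(\left(2 - \frac{4}{3}\right) - 5\right)^{2} = \left(\frac{2}{3} - 5\right)^{2} = \left(- \frac{13}{3}\right)^{2} = \frac{169}{9}$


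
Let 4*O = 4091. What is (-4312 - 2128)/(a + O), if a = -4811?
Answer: 25760/15153 ≈ 1.7000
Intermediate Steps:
O = 4091/4 (O = (¼)*4091 = 4091/4 ≈ 1022.8)
(-4312 - 2128)/(a + O) = (-4312 - 2128)/(-4811 + 4091/4) = -6440/(-15153/4) = -6440*(-4/15153) = 25760/15153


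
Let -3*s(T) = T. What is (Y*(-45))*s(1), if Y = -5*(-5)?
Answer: 375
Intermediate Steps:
s(T) = -T/3
Y = 25
(Y*(-45))*s(1) = (25*(-45))*(-1/3*1) = -1125*(-1/3) = 375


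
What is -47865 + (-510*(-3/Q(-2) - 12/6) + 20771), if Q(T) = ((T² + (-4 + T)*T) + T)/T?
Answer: -184048/7 ≈ -26293.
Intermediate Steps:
Q(T) = (T + T² + T*(-4 + T))/T (Q(T) = ((T² + T*(-4 + T)) + T)/T = (T + T² + T*(-4 + T))/T)
-47865 + (-510*(-3/Q(-2) - 12/6) + 20771) = -47865 + (-510*(-3/(-3 + 2*(-2)) - 12/6) + 20771) = -47865 + (-510*(-3/(-3 - 4) - 12*⅙) + 20771) = -47865 + (-510*(-3/(-7) - 2) + 20771) = -47865 + (-510*(-3*(-⅐) - 2) + 20771) = -47865 + (-510*(3/7 - 2) + 20771) = -47865 + (-510*(-11/7) + 20771) = -47865 + (5610/7 + 20771) = -47865 + 151007/7 = -184048/7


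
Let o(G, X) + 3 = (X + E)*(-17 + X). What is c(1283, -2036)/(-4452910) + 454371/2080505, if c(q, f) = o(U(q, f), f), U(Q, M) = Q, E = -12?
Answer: -17465702347/24063120830 ≈ -0.72583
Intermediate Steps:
o(G, X) = -3 + (-17 + X)*(-12 + X) (o(G, X) = -3 + (X - 12)*(-17 + X) = -3 + (-12 + X)*(-17 + X) = -3 + (-17 + X)*(-12 + X))
c(q, f) = 201 + f² - 29*f
c(1283, -2036)/(-4452910) + 454371/2080505 = (201 + (-2036)² - 29*(-2036))/(-4452910) + 454371/2080505 = (201 + 4145296 + 59044)*(-1/4452910) + 454371*(1/2080505) = 4204541*(-1/4452910) + 454371/2080505 = -382231/404810 + 454371/2080505 = -17465702347/24063120830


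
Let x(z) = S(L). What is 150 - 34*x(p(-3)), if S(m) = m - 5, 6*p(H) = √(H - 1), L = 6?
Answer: 116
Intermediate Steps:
p(H) = √(-1 + H)/6 (p(H) = √(H - 1)/6 = √(-1 + H)/6)
S(m) = -5 + m
x(z) = 1 (x(z) = -5 + 6 = 1)
150 - 34*x(p(-3)) = 150 - 34*1 = 150 - 34 = 116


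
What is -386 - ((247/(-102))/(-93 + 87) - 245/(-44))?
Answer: -1319377/3366 ≈ -391.97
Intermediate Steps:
-386 - ((247/(-102))/(-93 + 87) - 245/(-44)) = -386 - ((247*(-1/102))/(-6) - 245*(-1/44)) = -386 - (-247/102*(-1/6) + 245/44) = -386 - (247/612 + 245/44) = -386 - 1*20101/3366 = -386 - 20101/3366 = -1319377/3366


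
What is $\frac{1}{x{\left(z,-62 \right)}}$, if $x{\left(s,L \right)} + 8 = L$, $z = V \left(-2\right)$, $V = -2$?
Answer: $- \frac{1}{70} \approx -0.014286$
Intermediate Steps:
$z = 4$ ($z = \left(-2\right) \left(-2\right) = 4$)
$x{\left(s,L \right)} = -8 + L$
$\frac{1}{x{\left(z,-62 \right)}} = \frac{1}{-8 - 62} = \frac{1}{-70} = - \frac{1}{70}$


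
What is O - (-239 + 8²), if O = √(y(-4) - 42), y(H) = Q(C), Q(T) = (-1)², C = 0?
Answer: 175 + I*√41 ≈ 175.0 + 6.4031*I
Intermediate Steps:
Q(T) = 1
y(H) = 1
O = I*√41 (O = √(1 - 42) = √(-41) = I*√41 ≈ 6.4031*I)
O - (-239 + 8²) = I*√41 - (-239 + 8²) = I*√41 - (-239 + 64) = I*√41 - 1*(-175) = I*√41 + 175 = 175 + I*√41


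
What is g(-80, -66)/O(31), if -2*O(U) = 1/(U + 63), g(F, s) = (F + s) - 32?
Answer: 33464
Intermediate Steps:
g(F, s) = -32 + F + s
O(U) = -1/(2*(63 + U)) (O(U) = -1/(2*(U + 63)) = -1/(2*(63 + U)))
g(-80, -66)/O(31) = (-32 - 80 - 66)/((-1/(126 + 2*31))) = -178/((-1/(126 + 62))) = -178/((-1/188)) = -178/((-1*1/188)) = -178/(-1/188) = -178*(-188) = 33464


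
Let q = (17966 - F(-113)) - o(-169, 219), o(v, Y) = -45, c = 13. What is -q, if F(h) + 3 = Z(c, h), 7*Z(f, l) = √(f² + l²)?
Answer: -18014 + √12938/7 ≈ -17998.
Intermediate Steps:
Z(f, l) = √(f² + l²)/7
F(h) = -3 + √(169 + h²)/7 (F(h) = -3 + √(13² + h²)/7 = -3 + √(169 + h²)/7)
q = 18014 - √12938/7 (q = (17966 - (-3 + √(169 + (-113)²)/7)) - 1*(-45) = (17966 - (-3 + √(169 + 12769)/7)) + 45 = (17966 - (-3 + √12938/7)) + 45 = (17966 + (3 - √12938/7)) + 45 = (17969 - √12938/7) + 45 = 18014 - √12938/7 ≈ 17998.)
-q = -(18014 - √12938/7) = -18014 + √12938/7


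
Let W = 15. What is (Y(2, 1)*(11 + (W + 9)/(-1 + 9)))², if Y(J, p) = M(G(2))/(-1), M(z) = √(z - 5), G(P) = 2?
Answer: -588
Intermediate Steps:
M(z) = √(-5 + z)
Y(J, p) = -I*√3 (Y(J, p) = √(-5 + 2)/(-1) = √(-3)*(-1) = (I*√3)*(-1) = -I*√3)
(Y(2, 1)*(11 + (W + 9)/(-1 + 9)))² = ((-I*√3)*(11 + (15 + 9)/(-1 + 9)))² = ((-I*√3)*(11 + 24/8))² = ((-I*√3)*(11 + 24*(⅛)))² = ((-I*√3)*(11 + 3))² = (-I*√3*14)² = (-14*I*√3)² = -588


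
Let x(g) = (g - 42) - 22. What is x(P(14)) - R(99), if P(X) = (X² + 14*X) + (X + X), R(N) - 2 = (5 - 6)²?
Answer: 353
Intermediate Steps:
R(N) = 3 (R(N) = 2 + (5 - 6)² = 2 + (-1)² = 2 + 1 = 3)
P(X) = X² + 16*X (P(X) = (X² + 14*X) + 2*X = X² + 16*X)
x(g) = -64 + g (x(g) = (-42 + g) - 22 = -64 + g)
x(P(14)) - R(99) = (-64 + 14*(16 + 14)) - 1*3 = (-64 + 14*30) - 3 = (-64 + 420) - 3 = 356 - 3 = 353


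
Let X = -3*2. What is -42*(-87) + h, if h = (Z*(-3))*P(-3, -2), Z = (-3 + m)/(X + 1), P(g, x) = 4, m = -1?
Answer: 18222/5 ≈ 3644.4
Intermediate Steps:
X = -6
Z = ⅘ (Z = (-3 - 1)/(-6 + 1) = -4/(-5) = -4*(-⅕) = ⅘ ≈ 0.80000)
h = -48/5 (h = ((⅘)*(-3))*4 = -12/5*4 = -48/5 ≈ -9.6000)
-42*(-87) + h = -42*(-87) - 48/5 = 3654 - 48/5 = 18222/5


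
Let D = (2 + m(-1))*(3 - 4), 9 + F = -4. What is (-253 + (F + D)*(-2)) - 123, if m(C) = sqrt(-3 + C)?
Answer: -346 + 4*I ≈ -346.0 + 4.0*I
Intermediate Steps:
F = -13 (F = -9 - 4 = -13)
D = -2 - 2*I (D = (2 + sqrt(-3 - 1))*(3 - 4) = (2 + sqrt(-4))*(-1) = (2 + 2*I)*(-1) = -2 - 2*I ≈ -2.0 - 2.0*I)
(-253 + (F + D)*(-2)) - 123 = (-253 + (-13 + (-2 - 2*I))*(-2)) - 123 = (-253 + (-15 - 2*I)*(-2)) - 123 = (-253 + (30 + 4*I)) - 123 = (-223 + 4*I) - 123 = -346 + 4*I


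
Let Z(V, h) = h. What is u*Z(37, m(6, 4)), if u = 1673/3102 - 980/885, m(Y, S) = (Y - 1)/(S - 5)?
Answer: 519785/183018 ≈ 2.8401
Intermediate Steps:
m(Y, S) = (-1 + Y)/(-5 + S)
u = -103957/183018 (u = 1673*(1/3102) - 980*1/885 = 1673/3102 - 196/177 = -103957/183018 ≈ -0.56802)
u*Z(37, m(6, 4)) = -103957*(-1 + 6)/(183018*(-5 + 4)) = -103957*5/(183018*(-1)) = -(-103957)*5/183018 = -103957/183018*(-5) = 519785/183018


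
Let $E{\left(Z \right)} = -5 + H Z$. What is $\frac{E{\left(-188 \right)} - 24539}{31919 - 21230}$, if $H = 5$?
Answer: $- \frac{25484}{10689} \approx -2.3841$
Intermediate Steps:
$E{\left(Z \right)} = -5 + 5 Z$
$\frac{E{\left(-188 \right)} - 24539}{31919 - 21230} = \frac{\left(-5 + 5 \left(-188\right)\right) - 24539}{31919 - 21230} = \frac{\left(-5 - 940\right) - 24539}{10689} = \left(-945 - 24539\right) \frac{1}{10689} = \left(-25484\right) \frac{1}{10689} = - \frac{25484}{10689}$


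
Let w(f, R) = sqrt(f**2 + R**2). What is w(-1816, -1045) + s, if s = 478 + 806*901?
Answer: 726684 + sqrt(4389881) ≈ 7.2878e+5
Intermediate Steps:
w(f, R) = sqrt(R**2 + f**2)
s = 726684 (s = 478 + 726206 = 726684)
w(-1816, -1045) + s = sqrt((-1045)**2 + (-1816)**2) + 726684 = sqrt(1092025 + 3297856) + 726684 = sqrt(4389881) + 726684 = 726684 + sqrt(4389881)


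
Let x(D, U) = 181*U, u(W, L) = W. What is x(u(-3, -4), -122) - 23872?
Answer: -45954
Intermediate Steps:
x(u(-3, -4), -122) - 23872 = 181*(-122) - 23872 = -22082 - 23872 = -45954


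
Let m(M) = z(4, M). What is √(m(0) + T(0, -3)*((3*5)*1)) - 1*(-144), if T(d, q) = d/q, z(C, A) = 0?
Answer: 144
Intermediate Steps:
m(M) = 0
√(m(0) + T(0, -3)*((3*5)*1)) - 1*(-144) = √(0 + (0/(-3))*((3*5)*1)) - 1*(-144) = √(0 + (0*(-⅓))*(15*1)) + 144 = √(0 + 0*15) + 144 = √(0 + 0) + 144 = √0 + 144 = 0 + 144 = 144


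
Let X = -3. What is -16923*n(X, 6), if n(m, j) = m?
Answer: 50769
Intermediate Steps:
-16923*n(X, 6) = -16923*(-3) = 50769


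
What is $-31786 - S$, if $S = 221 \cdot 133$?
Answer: $-61179$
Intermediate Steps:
$S = 29393$
$-31786 - S = -31786 - 29393 = -61179$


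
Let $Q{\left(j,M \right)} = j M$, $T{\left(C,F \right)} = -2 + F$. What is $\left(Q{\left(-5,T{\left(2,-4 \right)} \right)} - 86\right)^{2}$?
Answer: $3136$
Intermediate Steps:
$Q{\left(j,M \right)} = M j$
$\left(Q{\left(-5,T{\left(2,-4 \right)} \right)} - 86\right)^{2} = \left(\left(-2 - 4\right) \left(-5\right) - 86\right)^{2} = \left(\left(-6\right) \left(-5\right) - 86\right)^{2} = \left(30 - 86\right)^{2} = \left(-56\right)^{2} = 3136$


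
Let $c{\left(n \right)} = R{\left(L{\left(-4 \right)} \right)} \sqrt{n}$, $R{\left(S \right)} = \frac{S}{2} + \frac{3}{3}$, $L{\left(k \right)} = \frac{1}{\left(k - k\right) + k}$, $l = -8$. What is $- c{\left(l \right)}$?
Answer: $- \frac{7 i \sqrt{2}}{4} \approx - 2.4749 i$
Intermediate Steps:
$L{\left(k \right)} = \frac{1}{k}$ ($L{\left(k \right)} = \frac{1}{0 + k} = \frac{1}{k}$)
$R{\left(S \right)} = 1 + \frac{S}{2}$ ($R{\left(S \right)} = S \frac{1}{2} + 3 \cdot \frac{1}{3} = \frac{S}{2} + 1 = 1 + \frac{S}{2}$)
$c{\left(n \right)} = \frac{7 \sqrt{n}}{8}$ ($c{\left(n \right)} = \left(1 + \frac{1}{2 \left(-4\right)}\right) \sqrt{n} = \left(1 + \frac{1}{2} \left(- \frac{1}{4}\right)\right) \sqrt{n} = \left(1 - \frac{1}{8}\right) \sqrt{n} = \frac{7 \sqrt{n}}{8}$)
$- c{\left(l \right)} = - \frac{7 \sqrt{-8}}{8} = - \frac{7 \cdot 2 i \sqrt{2}}{8} = - \frac{7 i \sqrt{2}}{4}$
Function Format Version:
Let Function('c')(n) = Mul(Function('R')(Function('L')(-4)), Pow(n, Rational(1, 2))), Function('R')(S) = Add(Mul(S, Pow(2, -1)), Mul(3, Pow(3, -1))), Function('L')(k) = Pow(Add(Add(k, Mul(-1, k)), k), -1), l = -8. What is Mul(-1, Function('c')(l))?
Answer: Mul(Rational(-7, 4), I, Pow(2, Rational(1, 2))) ≈ Mul(-2.4749, I)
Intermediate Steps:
Function('L')(k) = Pow(k, -1) (Function('L')(k) = Pow(Add(0, k), -1) = Pow(k, -1))
Function('R')(S) = Add(1, Mul(Rational(1, 2), S)) (Function('R')(S) = Add(Mul(S, Rational(1, 2)), Mul(3, Rational(1, 3))) = Add(Mul(Rational(1, 2), S), 1) = Add(1, Mul(Rational(1, 2), S)))
Function('c')(n) = Mul(Rational(7, 8), Pow(n, Rational(1, 2))) (Function('c')(n) = Mul(Add(1, Mul(Rational(1, 2), Pow(-4, -1))), Pow(n, Rational(1, 2))) = Mul(Add(1, Mul(Rational(1, 2), Rational(-1, 4))), Pow(n, Rational(1, 2))) = Mul(Add(1, Rational(-1, 8)), Pow(n, Rational(1, 2))) = Mul(Rational(7, 8), Pow(n, Rational(1, 2))))
Mul(-1, Function('c')(l)) = Mul(-1, Mul(Rational(7, 8), Pow(-8, Rational(1, 2)))) = Mul(-1, Mul(Rational(7, 8), Mul(2, I, Pow(2, Rational(1, 2))))) = Mul(-1, Mul(Rational(7, 4), I, Pow(2, Rational(1, 2)))) = Mul(Rational(-7, 4), I, Pow(2, Rational(1, 2)))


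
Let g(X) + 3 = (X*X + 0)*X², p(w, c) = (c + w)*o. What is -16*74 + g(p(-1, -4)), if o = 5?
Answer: 389438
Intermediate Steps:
p(w, c) = 5*c + 5*w (p(w, c) = (c + w)*5 = 5*c + 5*w)
g(X) = -3 + X⁴ (g(X) = -3 + (X*X + 0)*X² = -3 + (X² + 0)*X² = -3 + X²*X² = -3 + X⁴)
-16*74 + g(p(-1, -4)) = -16*74 + (-3 + (5*(-4) + 5*(-1))⁴) = -1184 + (-3 + (-20 - 5)⁴) = -1184 + (-3 + (-25)⁴) = -1184 + (-3 + 390625) = -1184 + 390622 = 389438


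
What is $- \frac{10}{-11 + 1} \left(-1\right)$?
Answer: $-1$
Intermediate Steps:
$- \frac{10}{-11 + 1} \left(-1\right) = - \frac{10}{-10} \left(-1\right) = \left(-10\right) \left(- \frac{1}{10}\right) \left(-1\right) = 1 \left(-1\right) = -1$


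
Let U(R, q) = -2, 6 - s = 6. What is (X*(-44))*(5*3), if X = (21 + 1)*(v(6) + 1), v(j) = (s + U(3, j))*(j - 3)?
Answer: 72600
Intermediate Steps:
s = 0 (s = 6 - 1*6 = 6 - 6 = 0)
v(j) = 6 - 2*j (v(j) = (0 - 2)*(j - 3) = -2*(-3 + j) = 6 - 2*j)
X = -110 (X = (21 + 1)*((6 - 2*6) + 1) = 22*((6 - 12) + 1) = 22*(-6 + 1) = 22*(-5) = -110)
(X*(-44))*(5*3) = (-110*(-44))*(5*3) = 4840*15 = 72600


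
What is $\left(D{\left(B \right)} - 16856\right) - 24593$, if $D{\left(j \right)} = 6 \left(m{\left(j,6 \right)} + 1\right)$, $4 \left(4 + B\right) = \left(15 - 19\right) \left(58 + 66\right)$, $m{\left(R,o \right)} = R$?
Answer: $-42211$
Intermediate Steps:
$B = -128$ ($B = -4 + \frac{\left(15 - 19\right) \left(58 + 66\right)}{4} = -4 + \frac{\left(-4\right) 124}{4} = -4 + \frac{1}{4} \left(-496\right) = -4 - 124 = -128$)
$D{\left(j \right)} = 6 + 6 j$ ($D{\left(j \right)} = 6 \left(j + 1\right) = 6 \left(1 + j\right) = 6 + 6 j$)
$\left(D{\left(B \right)} - 16856\right) - 24593 = \left(\left(6 + 6 \left(-128\right)\right) - 16856\right) - 24593 = \left(\left(6 - 768\right) - 16856\right) - 24593 = \left(-762 - 16856\right) - 24593 = -17618 - 24593 = -42211$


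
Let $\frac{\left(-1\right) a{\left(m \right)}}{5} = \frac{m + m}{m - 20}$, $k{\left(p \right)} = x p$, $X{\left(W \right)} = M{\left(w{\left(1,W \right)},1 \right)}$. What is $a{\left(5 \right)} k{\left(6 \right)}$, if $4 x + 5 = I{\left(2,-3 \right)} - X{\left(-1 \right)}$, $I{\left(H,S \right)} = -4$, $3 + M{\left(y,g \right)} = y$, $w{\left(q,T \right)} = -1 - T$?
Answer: $-30$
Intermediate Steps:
$M{\left(y,g \right)} = -3 + y$
$X{\left(W \right)} = -4 - W$ ($X{\left(W \right)} = -3 - \left(1 + W\right) = -4 - W$)
$x = - \frac{3}{2}$ ($x = - \frac{5}{4} + \frac{-4 - \left(-4 - -1\right)}{4} = - \frac{5}{4} + \frac{-4 - \left(-4 + 1\right)}{4} = - \frac{5}{4} + \frac{-4 - -3}{4} = - \frac{5}{4} + \frac{-4 + 3}{4} = - \frac{5}{4} + \frac{1}{4} \left(-1\right) = - \frac{5}{4} - \frac{1}{4} = - \frac{3}{2} \approx -1.5$)
$k{\left(p \right)} = - \frac{3 p}{2}$
$a{\left(m \right)} = - \frac{10 m}{-20 + m}$ ($a{\left(m \right)} = - 5 \frac{m + m}{m - 20} = - 5 \frac{2 m}{-20 + m} = - \frac{10 m}{-20 + m}$)
$a{\left(5 \right)} k{\left(6 \right)} = \left(-10\right) 5 \frac{1}{-20 + 5} \left(\left(- \frac{3}{2}\right) 6\right) = \left(-10\right) 5 \frac{1}{-15} \left(-9\right) = \left(-10\right) 5 \left(- \frac{1}{15}\right) \left(-9\right) = \frac{10}{3} \left(-9\right) = -30$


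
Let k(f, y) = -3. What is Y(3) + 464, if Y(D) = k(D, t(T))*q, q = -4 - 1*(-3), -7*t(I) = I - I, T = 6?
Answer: 467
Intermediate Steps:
t(I) = 0 (t(I) = -(I - I)/7 = -1/7*0 = 0)
q = -1 (q = -4 + 3 = -1)
Y(D) = 3 (Y(D) = -3*(-1) = 3)
Y(3) + 464 = 3 + 464 = 467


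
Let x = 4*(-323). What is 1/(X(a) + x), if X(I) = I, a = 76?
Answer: -1/1216 ≈ -0.00082237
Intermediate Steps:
x = -1292
1/(X(a) + x) = 1/(76 - 1292) = 1/(-1216) = -1/1216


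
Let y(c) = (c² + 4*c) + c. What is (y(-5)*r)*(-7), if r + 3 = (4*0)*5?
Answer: 0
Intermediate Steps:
r = -3 (r = -3 + (4*0)*5 = -3 + 0*5 = -3 + 0 = -3)
y(c) = c² + 5*c
(y(-5)*r)*(-7) = (-5*(5 - 5)*(-3))*(-7) = (-5*0*(-3))*(-7) = (0*(-3))*(-7) = 0*(-7) = 0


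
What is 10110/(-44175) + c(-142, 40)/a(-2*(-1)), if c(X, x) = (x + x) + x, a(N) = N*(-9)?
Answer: -60922/8835 ≈ -6.8955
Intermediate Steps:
a(N) = -9*N
c(X, x) = 3*x (c(X, x) = 2*x + x = 3*x)
10110/(-44175) + c(-142, 40)/a(-2*(-1)) = 10110/(-44175) + (3*40)/((-(-18)*(-1))) = 10110*(-1/44175) + 120/((-9*2)) = -674/2945 + 120/(-18) = -674/2945 + 120*(-1/18) = -674/2945 - 20/3 = -60922/8835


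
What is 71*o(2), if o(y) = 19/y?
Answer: 1349/2 ≈ 674.50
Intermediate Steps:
71*o(2) = 71*(19/2) = 1349/2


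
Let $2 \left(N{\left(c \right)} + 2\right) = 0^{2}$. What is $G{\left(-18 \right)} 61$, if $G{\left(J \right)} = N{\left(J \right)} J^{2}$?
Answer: $-39528$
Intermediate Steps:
$N{\left(c \right)} = -2$ ($N{\left(c \right)} = -2 + \frac{0^{2}}{2} = -2 + \frac{1}{2} \cdot 0 = -2 + 0 = -2$)
$G{\left(J \right)} = - 2 J^{2}$
$G{\left(-18 \right)} 61 = - 2 \left(-18\right)^{2} \cdot 61 = \left(-2\right) 324 \cdot 61 = \left(-648\right) 61 = -39528$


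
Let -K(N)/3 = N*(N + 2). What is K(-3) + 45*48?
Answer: 2151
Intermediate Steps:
K(N) = -3*N*(2 + N) (K(N) = -3*N*(N + 2) = -3*N*(2 + N))
K(-3) + 45*48 = -3*(-3)*(2 - 3) + 45*48 = -3*(-3)*(-1) + 2160 = -9 + 2160 = 2151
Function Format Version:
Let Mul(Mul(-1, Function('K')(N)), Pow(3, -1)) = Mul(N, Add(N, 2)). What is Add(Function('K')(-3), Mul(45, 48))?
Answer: 2151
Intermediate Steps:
Function('K')(N) = Mul(-3, N, Add(2, N)) (Function('K')(N) = Mul(-3, Mul(N, Add(N, 2))) = Mul(-3, Mul(N, Add(2, N))) = Mul(-3, N, Add(2, N)))
Add(Function('K')(-3), Mul(45, 48)) = Add(Mul(-3, -3, Add(2, -3)), Mul(45, 48)) = Add(Mul(-3, -3, -1), 2160) = Add(-9, 2160) = 2151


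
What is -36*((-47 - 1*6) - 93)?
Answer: 5256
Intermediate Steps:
-36*((-47 - 1*6) - 93) = -36*((-47 - 6) - 93) = -36*(-53 - 93) = -36*(-146) = 5256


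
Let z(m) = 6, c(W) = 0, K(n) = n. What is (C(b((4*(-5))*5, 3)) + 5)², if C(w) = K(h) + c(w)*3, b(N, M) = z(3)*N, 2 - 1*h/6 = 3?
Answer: 1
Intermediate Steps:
h = -6 (h = 12 - 6*3 = 12 - 18 = -6)
b(N, M) = 6*N
C(w) = -6 (C(w) = -6 + 0*3 = -6 + 0 = -6)
(C(b((4*(-5))*5, 3)) + 5)² = (-6 + 5)² = (-1)² = 1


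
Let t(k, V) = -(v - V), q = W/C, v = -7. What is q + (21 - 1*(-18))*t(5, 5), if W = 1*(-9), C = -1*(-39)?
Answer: 6081/13 ≈ 467.77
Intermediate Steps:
C = 39
W = -9
q = -3/13 (q = -9/39 = -9*1/39 = -3/13 ≈ -0.23077)
t(k, V) = 7 + V (t(k, V) = -(-7 - V) = 7 + V)
q + (21 - 1*(-18))*t(5, 5) = -3/13 + (21 - 1*(-18))*(7 + 5) = -3/13 + (21 + 18)*12 = -3/13 + 39*12 = -3/13 + 468 = 6081/13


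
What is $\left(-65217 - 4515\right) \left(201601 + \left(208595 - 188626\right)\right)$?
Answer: $-15450519240$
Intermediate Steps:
$\left(-65217 - 4515\right) \left(201601 + \left(208595 - 188626\right)\right) = \left(-65217 - 4515\right) \left(201601 + 19969\right) = \left(-69732\right) 221570 = -15450519240$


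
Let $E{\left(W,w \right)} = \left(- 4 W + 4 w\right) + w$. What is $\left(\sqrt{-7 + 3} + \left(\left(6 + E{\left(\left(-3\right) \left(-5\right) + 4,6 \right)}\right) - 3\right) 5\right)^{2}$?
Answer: $46221 - 860 i \approx 46221.0 - 860.0 i$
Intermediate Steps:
$E{\left(W,w \right)} = - 4 W + 5 w$
$\left(\sqrt{-7 + 3} + \left(\left(6 + E{\left(\left(-3\right) \left(-5\right) + 4,6 \right)}\right) - 3\right) 5\right)^{2} = \left(\sqrt{-7 + 3} + \left(\left(6 + \left(- 4 \left(\left(-3\right) \left(-5\right) + 4\right) + 5 \cdot 6\right)\right) - 3\right) 5\right)^{2} = \left(\sqrt{-4} + \left(\left(6 + \left(- 4 \left(15 + 4\right) + 30\right)\right) - 3\right) 5\right)^{2} = \left(2 i + \left(\left(6 + \left(\left(-4\right) 19 + 30\right)\right) - 3\right) 5\right)^{2} = \left(2 i + \left(\left(6 + \left(-76 + 30\right)\right) - 3\right) 5\right)^{2} = \left(2 i + \left(\left(6 - 46\right) - 3\right) 5\right)^{2} = \left(2 i + \left(-40 - 3\right) 5\right)^{2} = \left(2 i - 215\right)^{2} = \left(-215 + 2 i\right)^{2}$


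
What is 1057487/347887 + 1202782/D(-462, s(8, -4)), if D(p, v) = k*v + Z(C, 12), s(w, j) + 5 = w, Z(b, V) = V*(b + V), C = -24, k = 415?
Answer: 419596514821/383023587 ≈ 1095.5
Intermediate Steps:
Z(b, V) = V*(V + b)
s(w, j) = -5 + w
D(p, v) = -144 + 415*v (D(p, v) = 415*v + 12*(12 - 24) = 415*v + 12*(-12) = 415*v - 144 = -144 + 415*v)
1057487/347887 + 1202782/D(-462, s(8, -4)) = 1057487/347887 + 1202782/(-144 + 415*(-5 + 8)) = 1057487*(1/347887) + 1202782/(-144 + 415*3) = 1057487/347887 + 1202782/(-144 + 1245) = 1057487/347887 + 1202782/1101 = 419596514821/383023587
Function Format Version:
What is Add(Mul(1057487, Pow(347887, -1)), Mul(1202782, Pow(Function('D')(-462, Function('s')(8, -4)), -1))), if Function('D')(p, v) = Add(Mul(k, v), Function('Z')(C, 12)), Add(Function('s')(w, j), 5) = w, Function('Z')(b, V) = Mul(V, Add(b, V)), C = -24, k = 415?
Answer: Rational(419596514821, 383023587) ≈ 1095.5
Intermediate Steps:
Function('Z')(b, V) = Mul(V, Add(V, b))
Function('s')(w, j) = Add(-5, w)
Function('D')(p, v) = Add(-144, Mul(415, v)) (Function('D')(p, v) = Add(Mul(415, v), Mul(12, Add(12, -24))) = Add(Mul(415, v), Mul(12, -12)) = Add(Mul(415, v), -144) = Add(-144, Mul(415, v)))
Add(Mul(1057487, Pow(347887, -1)), Mul(1202782, Pow(Function('D')(-462, Function('s')(8, -4)), -1))) = Add(Mul(1057487, Pow(347887, -1)), Mul(1202782, Pow(Add(-144, Mul(415, Add(-5, 8))), -1))) = Add(Mul(1057487, Rational(1, 347887)), Mul(1202782, Pow(Add(-144, Mul(415, 3)), -1))) = Add(Rational(1057487, 347887), Mul(1202782, Pow(Add(-144, 1245), -1))) = Add(Rational(1057487, 347887), Mul(1202782, Pow(1101, -1))) = Add(Rational(1057487, 347887), Mul(1202782, Rational(1, 1101))) = Add(Rational(1057487, 347887), Rational(1202782, 1101)) = Rational(419596514821, 383023587)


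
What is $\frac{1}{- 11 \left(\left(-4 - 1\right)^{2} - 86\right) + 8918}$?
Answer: $\frac{1}{9589} \approx 0.00010429$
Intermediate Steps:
$\frac{1}{- 11 \left(\left(-4 - 1\right)^{2} - 86\right) + 8918} = \frac{1}{- 11 \left(\left(-5\right)^{2} - 86\right) + 8918} = \frac{1}{- 11 \left(25 - 86\right) + 8918} = \frac{1}{\left(-11\right) \left(-61\right) + 8918} = \frac{1}{671 + 8918} = \frac{1}{9589}$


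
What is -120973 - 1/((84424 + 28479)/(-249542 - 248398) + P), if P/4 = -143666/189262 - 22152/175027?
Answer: -3760691324623269876563/31087098542596691 ≈ -1.2097e+5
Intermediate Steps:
P = -58675921612/16562980037 (P = 4*(-143666/189262 - 22152/175027) = 4*(-143666*1/189262 - 22152*1/175027) = 4*(-71833/94631 - 22152/175027) = 4*(-14668980403/16562980037) = -58675921612/16562980037 ≈ -3.5426)
-120973 - 1/((84424 + 28479)/(-249542 - 248398) + P) = -120973 - 1/((84424 + 28479)/(-249542 - 248398) - 58675921612/16562980037) = -120973 - 1/(112903/(-497940) - 58675921612/16562980037) = -120973 - 1/(112903*(-1/497940) - 58675921612/16562980037) = -120973 - 1/(-112903/497940 - 58675921612/16562980037) = -120973 - 1/(-31087098542596691/8247370279623780) = -120973 - 1*(-8247370279623780/31087098542596691) = -120973 + 8247370279623780/31087098542596691 = -3760691324623269876563/31087098542596691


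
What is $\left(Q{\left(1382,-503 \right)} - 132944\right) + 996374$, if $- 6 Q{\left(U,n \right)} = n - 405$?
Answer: $\frac{2590744}{3} \approx 8.6358 \cdot 10^{5}$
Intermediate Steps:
$Q{\left(U,n \right)} = \frac{135}{2} - \frac{n}{6}$ ($Q{\left(U,n \right)} = - \frac{n - 405}{6} = - \frac{-405 + n}{6} = \frac{135}{2} - \frac{n}{6}$)
$\left(Q{\left(1382,-503 \right)} - 132944\right) + 996374 = \left(\left(\frac{135}{2} - - \frac{503}{6}\right) - 132944\right) + 996374 = \left(\left(\frac{135}{2} + \frac{503}{6}\right) - 132944\right) + 996374 = \left(\frac{454}{3} - 132944\right) + 996374 = - \frac{398378}{3} + 996374 = \frac{2590744}{3}$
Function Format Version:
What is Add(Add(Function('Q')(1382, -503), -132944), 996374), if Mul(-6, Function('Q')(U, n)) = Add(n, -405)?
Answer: Rational(2590744, 3) ≈ 8.6358e+5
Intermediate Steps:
Function('Q')(U, n) = Add(Rational(135, 2), Mul(Rational(-1, 6), n)) (Function('Q')(U, n) = Mul(Rational(-1, 6), Add(n, -405)) = Mul(Rational(-1, 6), Add(-405, n)) = Add(Rational(135, 2), Mul(Rational(-1, 6), n)))
Add(Add(Function('Q')(1382, -503), -132944), 996374) = Add(Add(Add(Rational(135, 2), Mul(Rational(-1, 6), -503)), -132944), 996374) = Add(Add(Add(Rational(135, 2), Rational(503, 6)), -132944), 996374) = Add(Add(Rational(454, 3), -132944), 996374) = Add(Rational(-398378, 3), 996374) = Rational(2590744, 3)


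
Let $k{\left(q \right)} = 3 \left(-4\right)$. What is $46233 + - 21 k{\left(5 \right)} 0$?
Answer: $46233$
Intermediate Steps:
$k{\left(q \right)} = -12$
$46233 + - 21 k{\left(5 \right)} 0 = 46233 + \left(-21\right) \left(-12\right) 0 = 46233 + 252 \cdot 0 = 46233 + 0 = 46233$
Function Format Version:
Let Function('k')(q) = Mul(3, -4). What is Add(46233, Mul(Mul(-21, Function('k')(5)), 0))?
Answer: 46233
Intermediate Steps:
Function('k')(q) = -12
Add(46233, Mul(Mul(-21, Function('k')(5)), 0)) = Add(46233, Mul(Mul(-21, -12), 0)) = Add(46233, Mul(252, 0)) = Add(46233, 0) = 46233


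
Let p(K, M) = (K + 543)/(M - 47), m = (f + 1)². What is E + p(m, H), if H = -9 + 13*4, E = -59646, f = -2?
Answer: -59782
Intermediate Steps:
m = 1 (m = (-2 + 1)² = (-1)² = 1)
H = 43 (H = -9 + 52 = 43)
p(K, M) = (543 + K)/(-47 + M)
E + p(m, H) = -59646 + (543 + 1)/(-47 + 43) = -59646 + 544/(-4) = -59646 - ¼*544 = -59646 - 136 = -59782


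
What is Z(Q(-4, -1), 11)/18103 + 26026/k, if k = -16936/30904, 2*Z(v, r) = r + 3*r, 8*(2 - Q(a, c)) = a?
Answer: -1820047296540/38324051 ≈ -47491.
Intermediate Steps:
Q(a, c) = 2 - a/8
Z(v, r) = 2*r (Z(v, r) = (r + 3*r)/2 = (4*r)/2 = 2*r)
k = -2117/3863 (k = -16936*1/30904 = -2117/3863 ≈ -0.54802)
Z(Q(-4, -1), 11)/18103 + 26026/k = (2*11)/18103 + 26026/(-2117/3863) = 22*(1/18103) + 26026*(-3863/2117) = 22/18103 - 100538438/2117 = -1820047296540/38324051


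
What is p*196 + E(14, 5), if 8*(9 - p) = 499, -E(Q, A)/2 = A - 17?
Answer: -20875/2 ≈ -10438.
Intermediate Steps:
E(Q, A) = 34 - 2*A (E(Q, A) = -2*(A - 17) = -2*(-17 + A) = 34 - 2*A)
p = -427/8 (p = 9 - ⅛*499 = 9 - 499/8 = -427/8 ≈ -53.375)
p*196 + E(14, 5) = -427/8*196 + (34 - 2*5) = -20923/2 + (34 - 10) = -20923/2 + 24 = -20875/2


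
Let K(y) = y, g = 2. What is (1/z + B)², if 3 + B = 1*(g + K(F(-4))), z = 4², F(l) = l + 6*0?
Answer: 6241/256 ≈ 24.379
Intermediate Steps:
F(l) = l (F(l) = l + 0 = l)
z = 16
B = -5 (B = -3 + 1*(2 - 4) = -3 + 1*(-2) = -3 - 2 = -5)
(1/z + B)² = (1/16 - 5)² = (-79/16)² = 6241/256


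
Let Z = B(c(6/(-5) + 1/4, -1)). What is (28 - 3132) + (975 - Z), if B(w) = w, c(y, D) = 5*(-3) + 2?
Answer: -2116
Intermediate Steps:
c(y, D) = -13 (c(y, D) = -15 + 2 = -13)
Z = -13
(28 - 3132) + (975 - Z) = (28 - 3132) + (975 - 1*(-13)) = -3104 + (975 + 13) = -3104 + 988 = -2116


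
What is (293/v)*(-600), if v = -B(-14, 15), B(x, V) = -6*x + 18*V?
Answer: 29300/59 ≈ 496.61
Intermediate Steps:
v = -354 (v = -(-6*(-14) + 18*15) = -(84 + 270) = -1*354 = -354)
(293/v)*(-600) = (293/(-354))*(-600) = (293*(-1/354))*(-600) = -293/354*(-600) = 29300/59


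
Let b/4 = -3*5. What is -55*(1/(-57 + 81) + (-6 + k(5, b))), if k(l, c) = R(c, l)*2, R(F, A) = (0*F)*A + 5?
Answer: -5335/24 ≈ -222.29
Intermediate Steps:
R(F, A) = 5 (R(F, A) = 0*A + 5 = 0 + 5 = 5)
b = -60 (b = 4*(-3*5) = 4*(-15) = -60)
k(l, c) = 10 (k(l, c) = 5*2 = 10)
-55*(1/(-57 + 81) + (-6 + k(5, b))) = -55*(1/(-57 + 81) + (-6 + 10)) = -55*(1/24 + 4) = -55*97/24 = -5335/24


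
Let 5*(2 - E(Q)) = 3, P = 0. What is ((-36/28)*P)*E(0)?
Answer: 0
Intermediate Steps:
E(Q) = 7/5 (E(Q) = 2 - ⅕*3 = 2 - ⅗ = 7/5)
((-36/28)*P)*E(0) = (-36/28*0)*(7/5) = (-36*1/28*0)*(7/5) = -9/7*0*(7/5) = 0*(7/5) = 0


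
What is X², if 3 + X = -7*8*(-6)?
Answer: 110889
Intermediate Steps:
X = 333 (X = -3 - 7*8*(-6) = -3 - 56*(-6) = -3 + 336 = 333)
X² = 333² = 110889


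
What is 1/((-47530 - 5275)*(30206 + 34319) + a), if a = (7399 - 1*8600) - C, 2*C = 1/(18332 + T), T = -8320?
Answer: -20024/68226650371825 ≈ -2.9349e-10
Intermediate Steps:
C = 1/20024 (C = 1/(2*(18332 - 8320)) = (1/2)/10012 = (1/2)*(1/10012) = 1/20024 ≈ 4.9940e-5)
a = -24048825/20024 (a = (7399 - 1*8600) - 1*1/20024 = (7399 - 8600) - 1/20024 = -1201 - 1/20024 = -24048825/20024 ≈ -1201.0)
1/((-47530 - 5275)*(30206 + 34319) + a) = 1/((-47530 - 5275)*(30206 + 34319) - 24048825/20024) = 1/(-52805*64525 - 24048825/20024) = 1/(-3407242625 - 24048825/20024) = 1/(-68226650371825/20024) = -20024/68226650371825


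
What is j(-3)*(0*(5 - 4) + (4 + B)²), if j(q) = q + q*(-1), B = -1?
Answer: 0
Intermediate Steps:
j(q) = 0 (j(q) = q - q = 0)
j(-3)*(0*(5 - 4) + (4 + B)²) = 0*(0*(5 - 4) + (4 - 1)²) = 0*(0*1 + 3²) = 0*(0 + 9) = 0*9 = 0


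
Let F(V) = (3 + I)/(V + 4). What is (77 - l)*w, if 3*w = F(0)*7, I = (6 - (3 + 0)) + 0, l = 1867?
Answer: -6265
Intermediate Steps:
I = 3 (I = (6 - 1*3) + 0 = (6 - 3) + 0 = 3 + 0 = 3)
F(V) = 6/(4 + V) (F(V) = (3 + 3)/(V + 4) = 6/(4 + V))
w = 7/2 (w = ((6/(4 + 0))*7)/3 = ((6/4)*7)/3 = ((6*(¼))*7)/3 = ((3/2)*7)/3 = (⅓)*(21/2) = 7/2 ≈ 3.5000)
(77 - l)*w = (77 - 1*1867)*(7/2) = (77 - 1867)*(7/2) = -1790*7/2 = -6265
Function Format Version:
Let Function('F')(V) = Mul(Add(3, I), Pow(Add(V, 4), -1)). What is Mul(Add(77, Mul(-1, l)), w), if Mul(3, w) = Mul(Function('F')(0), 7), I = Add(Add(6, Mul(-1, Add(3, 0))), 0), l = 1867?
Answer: -6265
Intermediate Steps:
I = 3 (I = Add(Add(6, Mul(-1, 3)), 0) = Add(Add(6, -3), 0) = Add(3, 0) = 3)
Function('F')(V) = Mul(6, Pow(Add(4, V), -1)) (Function('F')(V) = Mul(Add(3, 3), Pow(Add(V, 4), -1)) = Mul(6, Pow(Add(4, V), -1)))
w = Rational(7, 2) (w = Mul(Rational(1, 3), Mul(Mul(6, Pow(Add(4, 0), -1)), 7)) = Mul(Rational(1, 3), Mul(Mul(6, Pow(4, -1)), 7)) = Mul(Rational(1, 3), Mul(Mul(6, Rational(1, 4)), 7)) = Mul(Rational(1, 3), Mul(Rational(3, 2), 7)) = Mul(Rational(1, 3), Rational(21, 2)) = Rational(7, 2) ≈ 3.5000)
Mul(Add(77, Mul(-1, l)), w) = Mul(Add(77, Mul(-1, 1867)), Rational(7, 2)) = Mul(Add(77, -1867), Rational(7, 2)) = Mul(-1790, Rational(7, 2)) = -6265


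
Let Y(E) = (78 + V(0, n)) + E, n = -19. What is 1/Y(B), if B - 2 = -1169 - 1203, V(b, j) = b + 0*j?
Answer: -1/2292 ≈ -0.00043630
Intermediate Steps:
V(b, j) = b (V(b, j) = b + 0 = b)
B = -2370 (B = 2 + (-1169 - 1203) = 2 - 2372 = -2370)
Y(E) = 78 + E (Y(E) = (78 + 0) + E = 78 + E)
1/Y(B) = 1/(78 - 2370) = 1/(-2292) = -1/2292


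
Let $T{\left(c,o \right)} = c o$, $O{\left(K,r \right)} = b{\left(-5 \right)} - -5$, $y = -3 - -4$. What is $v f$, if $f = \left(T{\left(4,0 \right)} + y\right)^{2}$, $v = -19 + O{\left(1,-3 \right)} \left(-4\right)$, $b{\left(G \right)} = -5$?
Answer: $-19$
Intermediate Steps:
$y = 1$ ($y = -3 + 4 = 1$)
$O{\left(K,r \right)} = 0$ ($O{\left(K,r \right)} = -5 - -5 = -5 + 5 = 0$)
$v = -19$ ($v = -19 + 0 \left(-4\right) = -19 + 0 = -19$)
$f = 1$ ($f = \left(4 \cdot 0 + 1\right)^{2} = \left(0 + 1\right)^{2} = 1^{2} = 1$)
$v f = \left(-19\right) 1 = -19$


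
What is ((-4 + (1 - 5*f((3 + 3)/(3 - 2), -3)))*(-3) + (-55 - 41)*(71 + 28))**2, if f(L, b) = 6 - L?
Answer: 90155025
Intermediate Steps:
((-4 + (1 - 5*f((3 + 3)/(3 - 2), -3)))*(-3) + (-55 - 41)*(71 + 28))**2 = ((-4 + (1 - 5*(6 - (3 + 3)/(3 - 2))))*(-3) + (-55 - 41)*(71 + 28))**2 = ((-4 + (1 - 5*(6 - 6/1)))*(-3) - 96*99)**2 = ((-4 + (1 - 5*(6 - 6)))*(-3) - 9504)**2 = ((-4 + (1 - 5*0))*(-3) - 9504)**2 = ((-4 + (1 + 0))*(-3) - 9504)**2 = ((-4 + 1)*(-3) - 9504)**2 = (-3*(-3) - 9504)**2 = (9 - 9504)**2 = (-9495)**2 = 90155025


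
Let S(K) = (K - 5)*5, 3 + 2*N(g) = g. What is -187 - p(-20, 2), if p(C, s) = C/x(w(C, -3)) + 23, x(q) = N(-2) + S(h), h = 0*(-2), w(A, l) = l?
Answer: -2318/11 ≈ -210.73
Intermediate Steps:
N(g) = -3/2 + g/2
h = 0
S(K) = -25 + 5*K (S(K) = (-5 + K)*5 = -25 + 5*K)
x(q) = -55/2 (x(q) = (-3/2 + (1/2)*(-2)) + (-25 + 5*0) = (-3/2 - 1) + (-25 + 0) = -5/2 - 25 = -55/2)
p(C, s) = 23 - 2*C/55 (p(C, s) = C/(-55/2) + 23 = -2*C/55 + 23 = 23 - 2*C/55)
-187 - p(-20, 2) = -187 - (23 - 2/55*(-20)) = -187 - (23 + 8/11) = -187 - 1*261/11 = -187 - 261/11 = -2318/11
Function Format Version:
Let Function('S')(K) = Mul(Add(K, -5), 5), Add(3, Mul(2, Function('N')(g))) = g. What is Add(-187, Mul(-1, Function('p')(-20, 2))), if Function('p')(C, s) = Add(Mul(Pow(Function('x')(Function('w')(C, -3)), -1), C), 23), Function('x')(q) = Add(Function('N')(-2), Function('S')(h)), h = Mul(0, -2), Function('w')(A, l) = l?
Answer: Rational(-2318, 11) ≈ -210.73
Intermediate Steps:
Function('N')(g) = Add(Rational(-3, 2), Mul(Rational(1, 2), g))
h = 0
Function('S')(K) = Add(-25, Mul(5, K)) (Function('S')(K) = Mul(Add(-5, K), 5) = Add(-25, Mul(5, K)))
Function('x')(q) = Rational(-55, 2) (Function('x')(q) = Add(Add(Rational(-3, 2), Mul(Rational(1, 2), -2)), Add(-25, Mul(5, 0))) = Add(Add(Rational(-3, 2), -1), Add(-25, 0)) = Add(Rational(-5, 2), -25) = Rational(-55, 2))
Function('p')(C, s) = Add(23, Mul(Rational(-2, 55), C)) (Function('p')(C, s) = Add(Mul(Pow(Rational(-55, 2), -1), C), 23) = Add(Mul(Rational(-2, 55), C), 23) = Add(23, Mul(Rational(-2, 55), C)))
Add(-187, Mul(-1, Function('p')(-20, 2))) = Add(-187, Mul(-1, Add(23, Mul(Rational(-2, 55), -20)))) = Add(-187, Mul(-1, Add(23, Rational(8, 11)))) = Add(-187, Mul(-1, Rational(261, 11))) = Add(-187, Rational(-261, 11)) = Rational(-2318, 11)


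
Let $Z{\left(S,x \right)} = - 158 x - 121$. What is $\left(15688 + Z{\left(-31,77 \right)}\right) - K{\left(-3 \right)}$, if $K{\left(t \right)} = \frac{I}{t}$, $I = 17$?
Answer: $\frac{10220}{3} \approx 3406.7$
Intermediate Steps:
$Z{\left(S,x \right)} = -121 - 158 x$
$K{\left(t \right)} = \frac{17}{t}$
$\left(15688 + Z{\left(-31,77 \right)}\right) - K{\left(-3 \right)} = \left(15688 - 12287\right) - \frac{17}{-3} = \left(15688 - 12287\right) - 17 \left(- \frac{1}{3}\right) = \left(15688 - 12287\right) - - \frac{17}{3} = 3401 + \frac{17}{3} = \frac{10220}{3}$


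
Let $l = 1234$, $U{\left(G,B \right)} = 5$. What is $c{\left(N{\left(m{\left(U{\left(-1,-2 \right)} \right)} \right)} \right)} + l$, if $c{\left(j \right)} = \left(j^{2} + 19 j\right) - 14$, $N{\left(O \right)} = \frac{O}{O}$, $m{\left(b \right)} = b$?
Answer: $1240$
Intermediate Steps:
$N{\left(O \right)} = 1$
$c{\left(j \right)} = -14 + j^{2} + 19 j$
$c{\left(N{\left(m{\left(U{\left(-1,-2 \right)} \right)} \right)} \right)} + l = \left(-14 + 1^{2} + 19 \cdot 1\right) + 1234 = \left(-14 + 1 + 19\right) + 1234 = 6 + 1234 = 1240$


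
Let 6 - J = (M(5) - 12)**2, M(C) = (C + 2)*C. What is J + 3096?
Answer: 2573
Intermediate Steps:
M(C) = C*(2 + C) (M(C) = (2 + C)*C = C*(2 + C))
J = -523 (J = 6 - (5*(2 + 5) - 12)**2 = 6 - (5*7 - 12)**2 = 6 - (35 - 12)**2 = 6 - 1*23**2 = 6 - 1*529 = 6 - 529 = -523)
J + 3096 = -523 + 3096 = 2573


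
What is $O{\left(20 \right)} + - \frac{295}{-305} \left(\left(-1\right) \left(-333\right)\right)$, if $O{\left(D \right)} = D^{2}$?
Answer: $\frac{44047}{61} \approx 722.08$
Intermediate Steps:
$O{\left(20 \right)} + - \frac{295}{-305} \left(\left(-1\right) \left(-333\right)\right) = 20^{2} + - \frac{295}{-305} \left(\left(-1\right) \left(-333\right)\right) = 400 + \left(-295\right) \left(- \frac{1}{305}\right) 333 = 400 + \frac{59}{61} \cdot 333 = 400 + \frac{19647}{61} = \frac{44047}{61}$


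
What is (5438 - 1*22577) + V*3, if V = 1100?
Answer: -13839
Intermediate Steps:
(5438 - 1*22577) + V*3 = (5438 - 1*22577) + 1100*3 = (5438 - 22577) + 3300 = -17139 + 3300 = -13839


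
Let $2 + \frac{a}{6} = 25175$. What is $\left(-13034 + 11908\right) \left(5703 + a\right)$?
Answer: $-176490366$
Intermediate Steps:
$a = 151038$ ($a = -12 + 6 \cdot 25175 = -12 + 151050 = 151038$)
$\left(-13034 + 11908\right) \left(5703 + a\right) = \left(-13034 + 11908\right) \left(5703 + 151038\right) = \left(-1126\right) 156741 = -176490366$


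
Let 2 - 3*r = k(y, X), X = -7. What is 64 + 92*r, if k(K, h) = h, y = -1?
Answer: 340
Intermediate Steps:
r = 3 (r = ⅔ - ⅓*(-7) = ⅔ + 7/3 = 3)
64 + 92*r = 64 + 92*3 = 64 + 276 = 340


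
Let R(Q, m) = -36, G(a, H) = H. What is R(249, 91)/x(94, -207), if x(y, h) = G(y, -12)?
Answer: 3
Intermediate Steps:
x(y, h) = -12
R(249, 91)/x(94, -207) = -36/(-12) = -36*(-1/12) = 3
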